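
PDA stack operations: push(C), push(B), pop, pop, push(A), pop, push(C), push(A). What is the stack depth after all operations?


Tracing stack operations:
  push(C) -> stack = [C], depth=1
  push(B) -> stack = [C,B], depth=2
  pop -> removed B, stack = [C], depth=1
  pop -> removed C, stack = [], depth=0
  push(A) -> stack = [A], depth=1
  pop -> removed A, stack = [], depth=0
  push(C) -> stack = [C], depth=1
  push(A) -> stack = [C,A], depth=2
Final depth = 2

2


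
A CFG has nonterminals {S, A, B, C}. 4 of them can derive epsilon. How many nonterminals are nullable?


Nonterminals: {S, A, B, C}
A nonterminal is nullable if it can derive epsilon
Counting nullable nonterminals: 4
Total nullable = 4

4


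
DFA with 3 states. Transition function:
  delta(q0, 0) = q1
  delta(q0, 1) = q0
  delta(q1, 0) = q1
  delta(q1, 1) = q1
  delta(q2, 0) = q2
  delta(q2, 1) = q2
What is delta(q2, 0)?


Looking up transition function:
delta(q2, 0) in the table
Row: q2, Column: 0
Result: q2

q2


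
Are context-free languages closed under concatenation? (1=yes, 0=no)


CFL closure properties:
  Closed under: union, concatenation, Kleene star
  NOT closed under: intersection, complement
Operation 'concatenation' is in closed list -> Yes (closed)

1


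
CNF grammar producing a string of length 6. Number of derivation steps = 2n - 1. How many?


Chomsky Normal Form derivation:
String length n = 6
Each step either:
  - Splits a nonterminal into two (n-1 such steps)
  - Converts a nonterminal to terminal (n such steps)
Total = (n-1) + n = 2n - 1
= 2(6) - 1
= 12 - 1
= 11

11


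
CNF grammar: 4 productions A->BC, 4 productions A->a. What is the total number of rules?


CNF allows two rule forms:
  A -> BC (binary): 4 rules
  A -> a (terminal): 4 rules
Total = 4 + 4 = 8

8


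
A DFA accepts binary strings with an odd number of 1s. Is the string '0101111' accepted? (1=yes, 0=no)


DFA has 2 states: q_even (start, accept=no) and q_odd
Processing string '0101111' character by character:
  Position 0: read '0', 1-count=0 -> q_even (no change)
  Position 1: read '1', 1-count=1 -> q_odd
  Position 2: read '0', 1-count=1 -> q_odd (no change)
  Position 3: read '1', 1-count=2 -> q_even
  Position 4: read '1', 1-count=3 -> q_odd
  Position 5: read '1', 1-count=4 -> q_even
  Position 6: read '1', 1-count=5 -> q_odd
Final state: q_odd, total 1s = 5 (odd); the DFA requires an odd count -> accept

1


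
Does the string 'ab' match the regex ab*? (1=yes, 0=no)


Pattern: ab*
String: 'ab'
Pattern requires: exactly one 'a' followed by zero or more 'b's
First char is 'a' -> OK
Rest 'b': all b's? Yes
Result: 1

1


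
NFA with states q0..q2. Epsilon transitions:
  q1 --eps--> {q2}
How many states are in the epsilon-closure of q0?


Starting from q0
Initialize closure = {q0}
q0 has no outgoing epsilon transitions -> nothing to add
Final closure: {q0}
Size = 1

1


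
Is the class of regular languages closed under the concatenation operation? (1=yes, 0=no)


Regular languages are closed under:
- Union (DFA product construction)
- Intersection (DFA product construction)
- Complement (swap accept/reject states)
- Concatenation (NFA construction)
- Kleene star (NFA construction)
concatenation is in this list
Therefore: closed

1


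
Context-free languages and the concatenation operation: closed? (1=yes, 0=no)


CFL closure properties:
  Closed under: union, concatenation, Kleene star
  NOT closed under: intersection, complement
Operation 'concatenation' is in closed list -> Yes (closed)

1


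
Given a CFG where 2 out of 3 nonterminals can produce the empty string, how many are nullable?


Nonterminals: {S, A, B}
A nonterminal is nullable if it can derive epsilon
Counting nullable nonterminals: 2
Total nullable = 2

2


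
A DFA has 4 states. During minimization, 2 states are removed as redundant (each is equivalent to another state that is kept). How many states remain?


Original DFA: 4 states
Redundant states removed: 2
Minimized states = original - removed
= 4 - 2
= 2

2


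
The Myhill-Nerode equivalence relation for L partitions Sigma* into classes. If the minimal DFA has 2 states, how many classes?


Myhill-Nerode theorem:
Number of equivalence classes = number of states in minimal DFA
Minimal DFA states = 2
Therefore equivalence classes = 2

2


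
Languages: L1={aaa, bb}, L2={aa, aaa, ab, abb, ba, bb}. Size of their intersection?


L1 = {aaa, bb}
L2 = {aa, aaa, ab, abb, ba, bb}
Checking each string in L1 against L2:
  'aaa': in L2? Yes
  'bb': in L2? Yes
Intersection = {aaa, bb}
|L1 ∩ L2| = 2

2


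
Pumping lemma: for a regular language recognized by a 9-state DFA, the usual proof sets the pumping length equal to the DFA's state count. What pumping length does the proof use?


Pumping lemma for regular languages (standard proof):
Take p = |Q|, the number of DFA states.
Any string of length >= |Q| passes through |Q|+1 states while reading its first |Q| symbols,
so by pigeonhole some state repeats, giving the loop that can be pumped.
Here |Q| = 9
Therefore the proof uses p = 9

9


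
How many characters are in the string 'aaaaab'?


String: 'aaaaab'
Counting characters:
  'a' appears 5 time(s)
  'b' appears 1 time(s)
Total length = 5 + 1 = 6

6


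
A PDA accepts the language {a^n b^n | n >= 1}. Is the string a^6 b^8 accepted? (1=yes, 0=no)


Language requires equal numbers of a's and b's
PDA pushes for each 'a', pops for each 'b'
Number of a's = 6
Number of b's = 8
6 != 8 -> Reject

0


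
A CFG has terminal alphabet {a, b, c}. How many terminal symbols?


Terminal symbols: a, b, c
Counting each: a (#1), b (#2), c (#3)
Total = 3

3


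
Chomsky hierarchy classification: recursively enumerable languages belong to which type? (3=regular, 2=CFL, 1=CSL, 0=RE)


Chomsky hierarchy levels:
  Type 3: Regular (DFA/NFA/regex)
  Type 2: Context-free (PDA)
  Type 1: Context-sensitive
  Type 0: Recursively enumerable (TM)
'recursively enumerable' corresponds to Type 0

0


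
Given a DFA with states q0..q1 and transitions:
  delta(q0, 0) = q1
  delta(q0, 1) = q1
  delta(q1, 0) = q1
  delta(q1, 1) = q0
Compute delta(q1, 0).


Looking up transition function:
delta(q1, 0) in the table
Row: q1, Column: 0
Result: q1

q1


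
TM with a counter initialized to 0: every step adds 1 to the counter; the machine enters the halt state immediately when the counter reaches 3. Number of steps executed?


Counter starts at 0. Counting sequence:
  Step 1: counter = 1
  Step 2: counter = 2
  Step 3: counter = 3
Counter reached 3 -> halt
Total steps = 3

3


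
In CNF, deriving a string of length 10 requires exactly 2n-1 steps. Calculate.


Chomsky Normal Form derivation:
String length n = 10
Each step either:
  - Splits a nonterminal into two (n-1 such steps)
  - Converts a nonterminal to terminal (n such steps)
Total = (n-1) + n = 2n - 1
= 2(10) - 1
= 20 - 1
= 19

19


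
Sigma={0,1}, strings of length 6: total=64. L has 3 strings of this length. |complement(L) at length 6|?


Alphabet: {0,1}
String length: 6
Total strings of length 6 = 2^6 = 64
Strings in L = 3
Complement = total - |L|
= 64 - 3
= 61

61


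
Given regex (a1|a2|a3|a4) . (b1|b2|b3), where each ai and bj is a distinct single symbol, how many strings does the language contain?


First group: 4 alternatives
Second group: 3 alternatives
Concatenation: each choice from group 1 pairs with each from group 2
Total = 4 x 3 = 12

12


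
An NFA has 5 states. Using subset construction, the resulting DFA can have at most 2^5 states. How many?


NFA has 5 states
Subset construction: each DFA state = subset of NFA states
Maximum subsets = 2^5
2^5 = 32

32


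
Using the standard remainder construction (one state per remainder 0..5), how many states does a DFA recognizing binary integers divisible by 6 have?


Divisibility by 6 is tracked via the remainder mod 6: 0, 1, ..., 5
The construction assigns one state to each remainder
Number of remainders = 6

6


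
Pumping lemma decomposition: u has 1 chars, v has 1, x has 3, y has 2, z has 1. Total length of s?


|s| = |u| + |v| + |x| + |y| + |z|
= 1 + 1 + 3 + 2 + 1
= 2 + 3 + 3
= 5 + 3
= 8

8


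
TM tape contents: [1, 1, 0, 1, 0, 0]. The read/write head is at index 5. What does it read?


Tape: [1, 1, 0, 1, 0, 0]
Positions: 0 1 2 3 4 5
Values:    1 1 0 1 0 0
Head at position 5
tape[5] = 0

0


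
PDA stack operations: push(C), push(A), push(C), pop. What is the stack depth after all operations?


Tracing stack operations:
  push(C) -> stack = [C], depth=1
  push(A) -> stack = [C,A], depth=2
  push(C) -> stack = [C,A,C], depth=3
  pop -> removed C, stack = [C,A], depth=2
Final depth = 2

2


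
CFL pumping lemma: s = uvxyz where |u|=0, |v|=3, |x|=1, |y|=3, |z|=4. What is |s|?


|s| = |u| + |v| + |x| + |y| + |z|
= 0 + 3 + 1 + 3 + 4
= 3 + 1 + 7
= 4 + 7
= 11

11


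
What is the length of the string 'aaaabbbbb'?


String: 'aaaabbbbb'
Counting characters:
  'a' appears 4 time(s)
  'b' appears 5 time(s)
Total length = 4 + 5 = 9

9


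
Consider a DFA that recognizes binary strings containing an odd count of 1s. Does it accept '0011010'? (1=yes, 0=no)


DFA has 2 states: q_even (start, accept=no) and q_odd
Processing string '0011010' character by character:
  Position 0: read '0', 1-count=0 -> q_even (no change)
  Position 1: read '0', 1-count=0 -> q_even (no change)
  Position 2: read '1', 1-count=1 -> q_odd
  Position 3: read '1', 1-count=2 -> q_even
  Position 4: read '0', 1-count=2 -> q_even (no change)
  Position 5: read '1', 1-count=3 -> q_odd
  Position 6: read '0', 1-count=3 -> q_odd (no change)
Final state: q_odd, total 1s = 3 (odd); the DFA requires an odd count -> accept

1


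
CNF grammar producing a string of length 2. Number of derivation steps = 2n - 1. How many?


Chomsky Normal Form derivation:
String length n = 2
Each step either:
  - Splits a nonterminal into two (n-1 such steps)
  - Converts a nonterminal to terminal (n such steps)
Total = (n-1) + n = 2n - 1
= 2(2) - 1
= 4 - 1
= 3

3


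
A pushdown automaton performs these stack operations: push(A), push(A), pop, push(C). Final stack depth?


Tracing stack operations:
  push(A) -> stack = [A], depth=1
  push(A) -> stack = [A,A], depth=2
  pop -> removed A, stack = [A], depth=1
  push(C) -> stack = [A,C], depth=2
Final depth = 2

2


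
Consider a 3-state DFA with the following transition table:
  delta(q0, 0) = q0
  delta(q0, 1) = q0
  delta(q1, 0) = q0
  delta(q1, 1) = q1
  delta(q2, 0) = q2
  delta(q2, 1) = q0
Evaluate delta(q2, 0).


Looking up transition function:
delta(q2, 0) in the table
Row: q2, Column: 0
Result: q2

q2


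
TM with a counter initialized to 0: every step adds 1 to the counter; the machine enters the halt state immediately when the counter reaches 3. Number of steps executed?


Counter starts at 0. Counting sequence:
  Step 1: counter = 1
  Step 2: counter = 2
  Step 3: counter = 3
Counter reached 3 -> halt
Total steps = 3

3


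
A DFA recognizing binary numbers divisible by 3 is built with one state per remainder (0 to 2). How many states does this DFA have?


Divisibility by 3 is tracked via the remainder mod 3: 0, 1, ..., 2
The construction assigns one state to each remainder
Number of remainders = 3

3


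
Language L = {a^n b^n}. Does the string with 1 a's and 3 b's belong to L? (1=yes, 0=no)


Language requires equal numbers of a's and b's
PDA pushes for each 'a', pops for each 'b'
Number of a's = 1
Number of b's = 3
1 != 3 -> Reject

0


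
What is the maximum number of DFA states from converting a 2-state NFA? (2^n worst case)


NFA has 2 states
Subset construction: each DFA state = subset of NFA states
Maximum subsets = 2^2
2^2 = 4

4


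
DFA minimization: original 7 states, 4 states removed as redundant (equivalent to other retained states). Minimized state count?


Original DFA: 7 states
Redundant states removed: 4
Minimized states = original - removed
= 7 - 4
= 3

3


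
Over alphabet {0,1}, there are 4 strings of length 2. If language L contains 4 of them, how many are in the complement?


Alphabet: {0,1}
String length: 2
Total strings of length 2 = 2^2 = 4
Strings in L = 4
Complement = total - |L|
= 4 - 4
= 0

0


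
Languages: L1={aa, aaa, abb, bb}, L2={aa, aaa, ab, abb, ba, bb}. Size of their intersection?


L1 = {aa, aaa, abb, bb}
L2 = {aa, aaa, ab, abb, ba, bb}
Checking each string in L1 against L2:
  'aa': in L2? Yes
  'aaa': in L2? Yes
  'abb': in L2? Yes
  'bb': in L2? Yes
Intersection = {aa, aaa, abb, bb}
|L1 ∩ L2| = 4

4


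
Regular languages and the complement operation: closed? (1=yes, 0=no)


Regular languages are closed under all standard operations:
- Union: Yes (product construction)
- Intersection: Yes (product construction)
- Complement: Yes (swap accept/reject)
- Concatenation: Yes (NFA construction)
Operation: complement -> Closed

1


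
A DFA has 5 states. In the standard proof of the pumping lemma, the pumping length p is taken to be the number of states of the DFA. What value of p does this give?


Pumping lemma for regular languages (standard proof):
Take p = |Q|, the number of DFA states.
Any string of length >= |Q| passes through |Q|+1 states while reading its first |Q| symbols,
so by pigeonhole some state repeats, giving the loop that can be pumped.
Here |Q| = 5
Therefore the proof uses p = 5

5


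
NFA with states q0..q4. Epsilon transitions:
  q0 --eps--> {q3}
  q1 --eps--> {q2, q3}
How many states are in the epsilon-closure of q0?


Starting from q0
Initialize closure = {q0}
Follow epsilon from q0 -> add q3
Final closure: {q0, q3}
Size = 2

2


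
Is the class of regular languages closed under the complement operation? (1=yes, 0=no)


Regular languages are closed under:
- Union (DFA product construction)
- Intersection (DFA product construction)
- Complement (swap accept/reject states)
- Concatenation (NFA construction)
- Kleene star (NFA construction)
complement is in this list
Therefore: closed

1


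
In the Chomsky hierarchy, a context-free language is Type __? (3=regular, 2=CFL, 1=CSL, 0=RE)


Chomsky hierarchy levels:
  Type 3: Regular (DFA/NFA/regex)
  Type 2: Context-free (PDA)
  Type 1: Context-sensitive
  Type 0: Recursively enumerable (TM)
'context-free' corresponds to Type 2

2


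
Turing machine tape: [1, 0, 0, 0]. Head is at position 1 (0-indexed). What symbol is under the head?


Tape: [1, 0, 0, 0]
Positions: 0 1 2 3
Values:    1 0 0 0
Head at position 1
tape[1] = 0

0


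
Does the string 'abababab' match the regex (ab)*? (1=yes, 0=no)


Pattern: (ab)*
String: 'abababab'
Pattern requires: zero or more repetitions of 'ab'
Pairs: ['ab', 'ab', 'ab', 'ab']
All pairs are 'ab'? Yes
Result: 1

1


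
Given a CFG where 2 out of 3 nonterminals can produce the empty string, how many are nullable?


Nonterminals: {S, A, B}
A nonterminal is nullable if it can derive epsilon
Counting nullable nonterminals: 2
Total nullable = 2

2


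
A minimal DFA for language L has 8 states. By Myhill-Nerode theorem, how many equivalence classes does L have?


Myhill-Nerode theorem:
Number of equivalence classes = number of states in minimal DFA
Minimal DFA states = 8
Therefore equivalence classes = 8

8


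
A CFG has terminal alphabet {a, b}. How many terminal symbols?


Terminal symbols: a, b
Counting each: a (#1), b (#2)
Total = 2

2


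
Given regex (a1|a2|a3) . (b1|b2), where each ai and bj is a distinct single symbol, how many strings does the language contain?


First group: 3 alternatives
Second group: 2 alternatives
Concatenation: each choice from group 1 pairs with each from group 2
Total = 3 x 2 = 6

6


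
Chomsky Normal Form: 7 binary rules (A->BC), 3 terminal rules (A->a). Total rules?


CNF allows two rule forms:
  A -> BC (binary): 7 rules
  A -> a (terminal): 3 rules
Total = 7 + 3 = 10

10


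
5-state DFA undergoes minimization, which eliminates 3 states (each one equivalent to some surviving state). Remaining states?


Original DFA: 5 states
Redundant states removed: 3
Minimized states = original - removed
= 5 - 3
= 2

2


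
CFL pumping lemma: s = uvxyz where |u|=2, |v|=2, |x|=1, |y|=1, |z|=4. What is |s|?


|s| = |u| + |v| + |x| + |y| + |z|
= 2 + 2 + 1 + 1 + 4
= 4 + 1 + 5
= 5 + 5
= 10

10


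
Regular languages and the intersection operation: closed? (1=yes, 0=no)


Regular languages are closed under all standard operations:
- Union: Yes (product construction)
- Intersection: Yes (product construction)
- Complement: Yes (swap accept/reject)
- Concatenation: Yes (NFA construction)
Operation: intersection -> Closed

1


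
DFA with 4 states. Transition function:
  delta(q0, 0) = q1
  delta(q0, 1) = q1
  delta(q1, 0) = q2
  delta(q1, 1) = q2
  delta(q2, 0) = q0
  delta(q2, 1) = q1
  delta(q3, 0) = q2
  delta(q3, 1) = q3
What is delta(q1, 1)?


Looking up transition function:
delta(q1, 1) in the table
Row: q1, Column: 1
Result: q2

q2


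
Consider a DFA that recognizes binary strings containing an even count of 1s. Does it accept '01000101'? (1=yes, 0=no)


DFA has 2 states: q_even (start, accept=yes) and q_odd
Processing string '01000101' character by character:
  Position 0: read '0', 1-count=0 -> q_even (no change)
  Position 1: read '1', 1-count=1 -> q_odd
  Position 2: read '0', 1-count=1 -> q_odd (no change)
  Position 3: read '0', 1-count=1 -> q_odd (no change)
  Position 4: read '0', 1-count=1 -> q_odd (no change)
  Position 5: read '1', 1-count=2 -> q_even
  Position 6: read '0', 1-count=2 -> q_even (no change)
  Position 7: read '1', 1-count=3 -> q_odd
Final state: q_odd, total 1s = 3 (odd); the DFA requires an even count -> reject

0


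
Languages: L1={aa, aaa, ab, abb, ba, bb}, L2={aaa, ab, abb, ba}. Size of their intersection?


L1 = {aa, aaa, ab, abb, ba, bb}
L2 = {aaa, ab, abb, ba}
Checking each string in L1 against L2:
  'aa': in L2? No
  'aaa': in L2? Yes
  'ab': in L2? Yes
  'abb': in L2? Yes
  'ba': in L2? Yes
  'bb': in L2? No
Intersection = {aaa, ab, abb, ba}
|L1 ∩ L2| = 4

4


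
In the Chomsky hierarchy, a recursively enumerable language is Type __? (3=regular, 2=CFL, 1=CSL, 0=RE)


Chomsky hierarchy levels:
  Type 3: Regular (DFA/NFA/regex)
  Type 2: Context-free (PDA)
  Type 1: Context-sensitive
  Type 0: Recursively enumerable (TM)
'recursively enumerable' corresponds to Type 0

0


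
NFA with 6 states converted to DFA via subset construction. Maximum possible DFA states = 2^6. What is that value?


NFA has 6 states
Subset construction: each DFA state = subset of NFA states
Maximum subsets = 2^6
2^6 = 64

64


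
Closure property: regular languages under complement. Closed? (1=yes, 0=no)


Regular languages are closed under:
- Union (DFA product construction)
- Intersection (DFA product construction)
- Complement (swap accept/reject states)
- Concatenation (NFA construction)
- Kleene star (NFA construction)
complement is in this list
Therefore: closed

1


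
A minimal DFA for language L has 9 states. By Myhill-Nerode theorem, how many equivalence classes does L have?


Myhill-Nerode theorem:
Number of equivalence classes = number of states in minimal DFA
Minimal DFA states = 9
Therefore equivalence classes = 9

9


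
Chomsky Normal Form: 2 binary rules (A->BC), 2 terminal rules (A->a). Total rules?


CNF allows two rule forms:
  A -> BC (binary): 2 rules
  A -> a (terminal): 2 rules
Total = 2 + 2 = 4

4


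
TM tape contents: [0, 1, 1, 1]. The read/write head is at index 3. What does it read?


Tape: [0, 1, 1, 1]
Positions: 0 1 2 3
Values:    0 1 1 1
Head at position 3
tape[3] = 1

1


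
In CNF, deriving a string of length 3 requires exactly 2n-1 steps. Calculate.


Chomsky Normal Form derivation:
String length n = 3
Each step either:
  - Splits a nonterminal into two (n-1 such steps)
  - Converts a nonterminal to terminal (n such steps)
Total = (n-1) + n = 2n - 1
= 2(3) - 1
= 6 - 1
= 5

5


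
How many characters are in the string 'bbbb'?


String: 'bbbb'
Counting characters:
  'b' appears 4 time(s)
Total length = 0 + 4 = 4

4


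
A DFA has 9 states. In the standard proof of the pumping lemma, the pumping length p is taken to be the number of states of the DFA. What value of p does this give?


Pumping lemma for regular languages (standard proof):
Take p = |Q|, the number of DFA states.
Any string of length >= |Q| passes through |Q|+1 states while reading its first |Q| symbols,
so by pigeonhole some state repeats, giving the loop that can be pumped.
Here |Q| = 9
Therefore the proof uses p = 9

9


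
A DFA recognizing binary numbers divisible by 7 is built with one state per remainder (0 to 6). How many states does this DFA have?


Divisibility by 7 is tracked via the remainder mod 7: 0, 1, ..., 6
The construction assigns one state to each remainder
Number of remainders = 7

7


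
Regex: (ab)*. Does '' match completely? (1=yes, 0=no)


Pattern: (ab)*
String: ''
Pattern requires: zero or more repetitions of 'ab'
Pairs: []
All pairs are 'ab'? Yes
Result: 1

1


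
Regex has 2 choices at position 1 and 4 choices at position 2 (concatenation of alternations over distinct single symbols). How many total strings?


First group: 2 alternatives
Second group: 4 alternatives
Concatenation: each choice from group 1 pairs with each from group 2
Total = 2 x 4 = 8

8


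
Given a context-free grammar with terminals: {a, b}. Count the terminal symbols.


Terminal symbols: a, b
Counting each: a (#1), b (#2)
Total = 2

2


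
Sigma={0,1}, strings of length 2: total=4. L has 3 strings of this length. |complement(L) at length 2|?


Alphabet: {0,1}
String length: 2
Total strings of length 2 = 2^2 = 4
Strings in L = 3
Complement = total - |L|
= 4 - 3
= 1

1


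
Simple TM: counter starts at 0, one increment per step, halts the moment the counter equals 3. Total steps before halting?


Counter starts at 0. Counting sequence:
  Step 1: counter = 1
  Step 2: counter = 2
  Step 3: counter = 3
Counter reached 3 -> halt
Total steps = 3

3


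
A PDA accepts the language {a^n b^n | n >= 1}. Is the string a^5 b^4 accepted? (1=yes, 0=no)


Language requires equal numbers of a's and b's
PDA pushes for each 'a', pops for each 'b'
Number of a's = 5
Number of b's = 4
5 != 4 -> Reject

0


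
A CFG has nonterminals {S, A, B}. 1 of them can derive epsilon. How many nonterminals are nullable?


Nonterminals: {S, A, B}
A nonterminal is nullable if it can derive epsilon
Counting nullable nonterminals: 1
Total nullable = 1

1


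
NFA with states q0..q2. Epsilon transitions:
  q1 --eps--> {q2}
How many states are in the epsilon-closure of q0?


Starting from q0
Initialize closure = {q0}
q0 has no outgoing epsilon transitions -> nothing to add
Final closure: {q0}
Size = 1

1


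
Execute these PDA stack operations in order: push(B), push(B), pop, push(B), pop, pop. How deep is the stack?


Tracing stack operations:
  push(B) -> stack = [B], depth=1
  push(B) -> stack = [B,B], depth=2
  pop -> removed B, stack = [B], depth=1
  push(B) -> stack = [B,B], depth=2
  pop -> removed B, stack = [B], depth=1
  pop -> removed B, stack = [], depth=0
Final depth = 0

0


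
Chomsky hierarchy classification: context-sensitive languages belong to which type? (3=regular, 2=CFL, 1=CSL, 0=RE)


Chomsky hierarchy levels:
  Type 3: Regular (DFA/NFA/regex)
  Type 2: Context-free (PDA)
  Type 1: Context-sensitive
  Type 0: Recursively enumerable (TM)
'context-sensitive' corresponds to Type 1

1


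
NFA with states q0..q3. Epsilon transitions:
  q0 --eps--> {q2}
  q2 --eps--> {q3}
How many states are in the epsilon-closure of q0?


Starting from q0
Initialize closure = {q0}
Follow epsilon from q0 -> add q2
Follow epsilon from q2 -> add q3
Final closure: {q0, q2, q3}
Size = 3

3


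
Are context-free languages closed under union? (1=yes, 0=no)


CFL closure properties:
  Closed under: union, concatenation, Kleene star
  NOT closed under: intersection, complement
Operation 'union' is in closed list -> Yes (closed)

1


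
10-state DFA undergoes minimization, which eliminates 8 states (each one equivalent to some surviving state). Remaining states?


Original DFA: 10 states
Redundant states removed: 8
Minimized states = original - removed
= 10 - 8
= 2

2


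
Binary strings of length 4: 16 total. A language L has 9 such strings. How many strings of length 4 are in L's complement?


Alphabet: {0,1}
String length: 4
Total strings of length 4 = 2^4 = 16
Strings in L = 9
Complement = total - |L|
= 16 - 9
= 7

7


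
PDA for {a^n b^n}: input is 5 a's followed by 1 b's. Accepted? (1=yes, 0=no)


Language requires equal numbers of a's and b's
PDA pushes for each 'a', pops for each 'b'
Number of a's = 5
Number of b's = 1
5 != 1 -> Reject

0


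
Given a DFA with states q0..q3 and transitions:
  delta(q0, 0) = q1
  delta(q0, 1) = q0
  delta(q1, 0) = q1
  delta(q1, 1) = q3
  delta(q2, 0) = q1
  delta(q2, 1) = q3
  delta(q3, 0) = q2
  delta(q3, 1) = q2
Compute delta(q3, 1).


Looking up transition function:
delta(q3, 1) in the table
Row: q3, Column: 1
Result: q2

q2


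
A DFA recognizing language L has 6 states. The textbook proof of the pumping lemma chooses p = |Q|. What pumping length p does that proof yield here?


Pumping lemma for regular languages (standard proof):
Take p = |Q|, the number of DFA states.
Any string of length >= |Q| passes through |Q|+1 states while reading its first |Q| symbols,
so by pigeonhole some state repeats, giving the loop that can be pumped.
Here |Q| = 6
Therefore the proof uses p = 6

6


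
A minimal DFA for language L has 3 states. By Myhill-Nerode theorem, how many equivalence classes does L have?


Myhill-Nerode theorem:
Number of equivalence classes = number of states in minimal DFA
Minimal DFA states = 3
Therefore equivalence classes = 3

3


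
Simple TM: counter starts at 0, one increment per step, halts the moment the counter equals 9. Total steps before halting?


Counter starts at 0. Counting sequence:
  Step 1: counter = 1
  Step 2: counter = 2
  Step 3: counter = 3
  Step 4: counter = 4
  Step 5: counter = 5
  Step 6: counter = 6
  ...
  Step 9: counter = 9
Counter reached 9 -> halt
Total steps = 9

9


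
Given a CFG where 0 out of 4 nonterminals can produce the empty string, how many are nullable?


Nonterminals: {S, A, B, C}
A nonterminal is nullable if it can derive epsilon
Counting nullable nonterminals: 0
Total nullable = 0

0


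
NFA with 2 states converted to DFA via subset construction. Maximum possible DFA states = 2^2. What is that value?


NFA has 2 states
Subset construction: each DFA state = subset of NFA states
Maximum subsets = 2^2
2^2 = 4

4


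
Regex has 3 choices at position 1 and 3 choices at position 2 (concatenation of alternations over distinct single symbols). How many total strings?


First group: 3 alternatives
Second group: 3 alternatives
Concatenation: each choice from group 1 pairs with each from group 2
Total = 3 x 3 = 9

9


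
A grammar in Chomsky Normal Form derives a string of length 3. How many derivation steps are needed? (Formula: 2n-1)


Chomsky Normal Form derivation:
String length n = 3
Each step either:
  - Splits a nonterminal into two (n-1 such steps)
  - Converts a nonterminal to terminal (n such steps)
Total = (n-1) + n = 2n - 1
= 2(3) - 1
= 6 - 1
= 5

5


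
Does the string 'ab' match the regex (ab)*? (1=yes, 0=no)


Pattern: (ab)*
String: 'ab'
Pattern requires: zero or more repetitions of 'ab'
Pairs: ['ab']
All pairs are 'ab'? Yes
Result: 1

1


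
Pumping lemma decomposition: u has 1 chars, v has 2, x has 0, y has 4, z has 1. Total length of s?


|s| = |u| + |v| + |x| + |y| + |z|
= 1 + 2 + 0 + 4 + 1
= 3 + 0 + 5
= 3 + 5
= 8

8


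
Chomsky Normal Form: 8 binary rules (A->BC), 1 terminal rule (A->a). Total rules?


CNF allows two rule forms:
  A -> BC (binary): 8 rules
  A -> a (terminal): 1 rule
Total = 8 + 1 = 9

9


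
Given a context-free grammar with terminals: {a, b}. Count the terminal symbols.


Terminal symbols: a, b
Counting each: a (#1), b (#2)
Total = 2

2


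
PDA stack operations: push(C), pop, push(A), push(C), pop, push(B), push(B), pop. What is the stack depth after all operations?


Tracing stack operations:
  push(C) -> stack = [C], depth=1
  pop -> removed C, stack = [], depth=0
  push(A) -> stack = [A], depth=1
  push(C) -> stack = [A,C], depth=2
  pop -> removed C, stack = [A], depth=1
  push(B) -> stack = [A,B], depth=2
  push(B) -> stack = [A,B,B], depth=3
  pop -> removed B, stack = [A,B], depth=2
Final depth = 2

2


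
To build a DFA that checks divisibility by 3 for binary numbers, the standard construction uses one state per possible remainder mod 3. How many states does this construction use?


Divisibility by 3 is tracked via the remainder mod 3: 0, 1, ..., 2
The construction assigns one state to each remainder
Number of remainders = 3

3


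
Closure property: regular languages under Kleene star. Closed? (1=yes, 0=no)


Regular languages are closed under:
- Union (DFA product construction)
- Intersection (DFA product construction)
- Complement (swap accept/reject states)
- Concatenation (NFA construction)
- Kleene star (NFA construction)
Kleene star is in this list
Therefore: closed

1


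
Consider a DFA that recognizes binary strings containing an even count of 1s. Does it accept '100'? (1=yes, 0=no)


DFA has 2 states: q_even (start, accept=yes) and q_odd
Processing string '100' character by character:
  Position 0: read '1', 1-count=1 -> q_odd
  Position 1: read '0', 1-count=1 -> q_odd (no change)
  Position 2: read '0', 1-count=1 -> q_odd (no change)
Final state: q_odd, total 1s = 1 (odd); the DFA requires an even count -> reject

0


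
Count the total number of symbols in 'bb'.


String: 'bb'
Counting characters:
  'b' appears 2 time(s)
Total length = 0 + 2 = 2

2


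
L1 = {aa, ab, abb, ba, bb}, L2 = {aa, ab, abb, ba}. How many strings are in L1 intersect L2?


L1 = {aa, ab, abb, ba, bb}
L2 = {aa, ab, abb, ba}
Checking each string in L1 against L2:
  'aa': in L2? Yes
  'ab': in L2? Yes
  'abb': in L2? Yes
  'ba': in L2? Yes
  'bb': in L2? No
Intersection = {aa, ab, abb, ba}
|L1 ∩ L2| = 4

4


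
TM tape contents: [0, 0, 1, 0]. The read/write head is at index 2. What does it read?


Tape: [0, 0, 1, 0]
Positions: 0 1 2 3
Values:    0 0 1 0
Head at position 2
tape[2] = 1

1


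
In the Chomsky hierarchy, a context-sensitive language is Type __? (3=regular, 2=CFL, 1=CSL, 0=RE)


Chomsky hierarchy levels:
  Type 3: Regular (DFA/NFA/regex)
  Type 2: Context-free (PDA)
  Type 1: Context-sensitive
  Type 0: Recursively enumerable (TM)
'context-sensitive' corresponds to Type 1

1


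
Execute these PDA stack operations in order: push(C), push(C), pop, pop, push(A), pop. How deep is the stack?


Tracing stack operations:
  push(C) -> stack = [C], depth=1
  push(C) -> stack = [C,C], depth=2
  pop -> removed C, stack = [C], depth=1
  pop -> removed C, stack = [], depth=0
  push(A) -> stack = [A], depth=1
  pop -> removed A, stack = [], depth=0
Final depth = 0

0


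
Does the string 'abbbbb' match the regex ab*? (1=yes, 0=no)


Pattern: ab*
String: 'abbbbb'
Pattern requires: exactly one 'a' followed by zero or more 'b's
First char is 'a' -> OK
Rest 'bbbbb': all b's? Yes
Result: 1

1


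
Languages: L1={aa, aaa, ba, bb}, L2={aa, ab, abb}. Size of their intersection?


L1 = {aa, aaa, ba, bb}
L2 = {aa, ab, abb}
Checking each string in L1 against L2:
  'aa': in L2? Yes
  'aaa': in L2? No
  'ba': in L2? No
  'bb': in L2? No
Intersection = {aa}
|L1 ∩ L2| = 1

1


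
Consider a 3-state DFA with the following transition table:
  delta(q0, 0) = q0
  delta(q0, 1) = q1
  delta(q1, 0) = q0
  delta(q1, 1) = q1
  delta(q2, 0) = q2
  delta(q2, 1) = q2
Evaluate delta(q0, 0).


Looking up transition function:
delta(q0, 0) in the table
Row: q0, Column: 0
Result: q0

q0


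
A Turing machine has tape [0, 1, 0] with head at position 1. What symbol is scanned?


Tape: [0, 1, 0]
Positions: 0 1 2
Values:    0 1 0
Head at position 1
tape[1] = 1

1


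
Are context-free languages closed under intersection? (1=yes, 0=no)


CFL closure properties:
  Closed under: union, concatenation, Kleene star
  NOT closed under: intersection, complement
Operation 'intersection' is in not-closed list -> No (not closed)

0


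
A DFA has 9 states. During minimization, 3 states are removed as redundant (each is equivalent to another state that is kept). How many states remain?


Original DFA: 9 states
Redundant states removed: 3
Minimized states = original - removed
= 9 - 3
= 6

6


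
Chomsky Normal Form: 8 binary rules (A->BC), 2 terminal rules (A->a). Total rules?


CNF allows two rule forms:
  A -> BC (binary): 8 rules
  A -> a (terminal): 2 rules
Total = 8 + 2 = 10

10


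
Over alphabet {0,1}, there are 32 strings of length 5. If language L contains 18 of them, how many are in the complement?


Alphabet: {0,1}
String length: 5
Total strings of length 5 = 2^5 = 32
Strings in L = 18
Complement = total - |L|
= 32 - 18
= 14

14


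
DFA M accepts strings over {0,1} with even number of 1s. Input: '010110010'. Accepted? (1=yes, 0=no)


DFA has 2 states: q_even (start, accept=yes) and q_odd
Processing string '010110010' character by character:
  Position 0: read '0', 1-count=0 -> q_even (no change)
  Position 1: read '1', 1-count=1 -> q_odd
  Position 2: read '0', 1-count=1 -> q_odd (no change)
  Position 3: read '1', 1-count=2 -> q_even
  Position 4: read '1', 1-count=3 -> q_odd
  Position 5: read '0', 1-count=3 -> q_odd (no change)
  Position 6: read '0', 1-count=3 -> q_odd (no change)
  Position 7: read '1', 1-count=4 -> q_even
  Position 8: read '0', 1-count=4 -> q_even (no change)
Final state: q_even, total 1s = 4 (even); the DFA requires an even count -> accept

1


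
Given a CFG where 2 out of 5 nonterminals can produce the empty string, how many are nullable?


Nonterminals: {S, A, B, C, D}
A nonterminal is nullable if it can derive epsilon
Counting nullable nonterminals: 2
Total nullable = 2

2


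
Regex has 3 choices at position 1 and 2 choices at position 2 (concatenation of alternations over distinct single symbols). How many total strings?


First group: 3 alternatives
Second group: 2 alternatives
Concatenation: each choice from group 1 pairs with each from group 2
Total = 3 x 2 = 6

6


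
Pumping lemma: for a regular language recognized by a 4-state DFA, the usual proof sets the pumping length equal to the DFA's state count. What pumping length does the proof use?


Pumping lemma for regular languages (standard proof):
Take p = |Q|, the number of DFA states.
Any string of length >= |Q| passes through |Q|+1 states while reading its first |Q| symbols,
so by pigeonhole some state repeats, giving the loop that can be pumped.
Here |Q| = 4
Therefore the proof uses p = 4

4


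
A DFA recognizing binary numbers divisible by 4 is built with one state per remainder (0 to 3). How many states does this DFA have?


Divisibility by 4 is tracked via the remainder mod 4: 0, 1, ..., 3
The construction assigns one state to each remainder
Number of remainders = 4

4


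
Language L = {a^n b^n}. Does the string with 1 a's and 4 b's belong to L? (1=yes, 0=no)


Language requires equal numbers of a's and b's
PDA pushes for each 'a', pops for each 'b'
Number of a's = 1
Number of b's = 4
1 != 4 -> Reject

0


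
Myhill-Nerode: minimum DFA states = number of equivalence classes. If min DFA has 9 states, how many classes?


Myhill-Nerode theorem:
Number of equivalence classes = number of states in minimal DFA
Minimal DFA states = 9
Therefore equivalence classes = 9

9


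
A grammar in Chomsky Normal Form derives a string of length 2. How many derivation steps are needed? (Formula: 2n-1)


Chomsky Normal Form derivation:
String length n = 2
Each step either:
  - Splits a nonterminal into two (n-1 such steps)
  - Converts a nonterminal to terminal (n such steps)
Total = (n-1) + n = 2n - 1
= 2(2) - 1
= 4 - 1
= 3

3


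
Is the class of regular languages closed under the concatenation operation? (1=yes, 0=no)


Regular languages are closed under:
- Union (DFA product construction)
- Intersection (DFA product construction)
- Complement (swap accept/reject states)
- Concatenation (NFA construction)
- Kleene star (NFA construction)
concatenation is in this list
Therefore: closed

1


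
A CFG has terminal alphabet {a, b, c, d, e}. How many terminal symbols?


Terminal symbols: a, b, c, d, e
Counting each: a (#1), b (#2), c (#3), d (#4), e (#5)
Total = 5

5


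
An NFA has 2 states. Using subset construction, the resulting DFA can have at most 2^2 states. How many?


NFA has 2 states
Subset construction: each DFA state = subset of NFA states
Maximum subsets = 2^2
2^2 = 4

4


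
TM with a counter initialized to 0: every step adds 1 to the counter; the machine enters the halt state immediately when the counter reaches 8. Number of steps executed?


Counter starts at 0. Counting sequence:
  Step 1: counter = 1
  Step 2: counter = 2
  Step 3: counter = 3
  Step 4: counter = 4
  Step 5: counter = 5
  Step 6: counter = 6
  Step 7: counter = 7
  Step 8: counter = 8
Counter reached 8 -> halt
Total steps = 8

8


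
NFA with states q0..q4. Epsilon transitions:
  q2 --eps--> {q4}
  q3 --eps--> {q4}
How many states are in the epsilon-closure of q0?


Starting from q0
Initialize closure = {q0}
q0 has no outgoing epsilon transitions -> nothing to add
Final closure: {q0}
Size = 1

1


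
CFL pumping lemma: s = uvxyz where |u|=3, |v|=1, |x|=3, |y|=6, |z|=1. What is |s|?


|s| = |u| + |v| + |x| + |y| + |z|
= 3 + 1 + 3 + 6 + 1
= 4 + 3 + 7
= 7 + 7
= 14

14


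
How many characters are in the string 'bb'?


String: 'bb'
Counting characters:
  'b' appears 2 time(s)
Total length = 0 + 2 = 2

2


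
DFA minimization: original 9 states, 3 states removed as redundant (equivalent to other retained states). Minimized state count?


Original DFA: 9 states
Redundant states removed: 3
Minimized states = original - removed
= 9 - 3
= 6

6


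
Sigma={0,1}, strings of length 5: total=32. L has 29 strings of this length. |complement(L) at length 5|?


Alphabet: {0,1}
String length: 5
Total strings of length 5 = 2^5 = 32
Strings in L = 29
Complement = total - |L|
= 32 - 29
= 3

3


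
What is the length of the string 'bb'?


String: 'bb'
Counting characters:
  'b' appears 2 time(s)
Total length = 0 + 2 = 2

2


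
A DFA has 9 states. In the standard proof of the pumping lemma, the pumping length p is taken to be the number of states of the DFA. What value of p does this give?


Pumping lemma for regular languages (standard proof):
Take p = |Q|, the number of DFA states.
Any string of length >= |Q| passes through |Q|+1 states while reading its first |Q| symbols,
so by pigeonhole some state repeats, giving the loop that can be pumped.
Here |Q| = 9
Therefore the proof uses p = 9

9


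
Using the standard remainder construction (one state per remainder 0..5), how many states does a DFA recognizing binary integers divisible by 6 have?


Divisibility by 6 is tracked via the remainder mod 6: 0, 1, ..., 5
The construction assigns one state to each remainder
Number of remainders = 6

6


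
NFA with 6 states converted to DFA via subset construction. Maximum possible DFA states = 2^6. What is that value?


NFA has 6 states
Subset construction: each DFA state = subset of NFA states
Maximum subsets = 2^6
2^6 = 64

64


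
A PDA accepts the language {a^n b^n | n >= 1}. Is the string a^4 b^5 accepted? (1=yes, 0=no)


Language requires equal numbers of a's and b's
PDA pushes for each 'a', pops for each 'b'
Number of a's = 4
Number of b's = 5
4 != 5 -> Reject

0
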